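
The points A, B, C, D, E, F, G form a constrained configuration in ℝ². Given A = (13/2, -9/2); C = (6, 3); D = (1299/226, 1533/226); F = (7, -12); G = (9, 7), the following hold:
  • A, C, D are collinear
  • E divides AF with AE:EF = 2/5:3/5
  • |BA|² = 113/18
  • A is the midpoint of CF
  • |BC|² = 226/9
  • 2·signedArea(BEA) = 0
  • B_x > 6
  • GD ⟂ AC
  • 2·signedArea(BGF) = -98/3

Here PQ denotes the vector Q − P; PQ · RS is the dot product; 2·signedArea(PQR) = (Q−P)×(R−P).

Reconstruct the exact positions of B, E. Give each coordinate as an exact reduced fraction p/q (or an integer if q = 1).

B = (19/3, -2)
E = (67/10, -15/2)

1. B_x = 19/3  [line 19·x + -2·y + -373/3 = 0 ∩ |BA|² = 113/18]
2. B_y = -2  [line 19·x + -2·y + -373/3 = 0 ∩ |BA|² = 113/18]
   → B = (19/3, -2)
3. E_x = 67/10  [2·signedArea(BEA) = 0 ∩ E divides AF with AE:EF = 2/5:3/5]
4. E_y = -15/2  [2·signedArea(BEA) = 0 ∩ E divides AF with AE:EF = 2/5:3/5]
   → E = (67/10, -15/2)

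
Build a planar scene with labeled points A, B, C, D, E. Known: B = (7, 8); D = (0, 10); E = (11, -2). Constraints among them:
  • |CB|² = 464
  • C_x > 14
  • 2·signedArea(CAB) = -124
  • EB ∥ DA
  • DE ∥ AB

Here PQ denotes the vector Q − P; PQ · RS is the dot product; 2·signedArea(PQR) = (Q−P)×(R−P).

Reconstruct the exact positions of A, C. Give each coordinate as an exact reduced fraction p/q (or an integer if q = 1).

A = (-4, 20)
C = (15, -12)

1. A_x = -4  [DE ∥ AB ∩ EB ∥ DA]
2. A_y = 20  [DE ∥ AB ∩ EB ∥ DA]
   → A = (-4, 20)
3. C_x = 15  [line 12·x + 11·y + -48 = 0 ∩ |CB|² = 464]
4. C_y = -12  [line 12·x + 11·y + -48 = 0 ∩ |CB|² = 464]
   → C = (15, -12)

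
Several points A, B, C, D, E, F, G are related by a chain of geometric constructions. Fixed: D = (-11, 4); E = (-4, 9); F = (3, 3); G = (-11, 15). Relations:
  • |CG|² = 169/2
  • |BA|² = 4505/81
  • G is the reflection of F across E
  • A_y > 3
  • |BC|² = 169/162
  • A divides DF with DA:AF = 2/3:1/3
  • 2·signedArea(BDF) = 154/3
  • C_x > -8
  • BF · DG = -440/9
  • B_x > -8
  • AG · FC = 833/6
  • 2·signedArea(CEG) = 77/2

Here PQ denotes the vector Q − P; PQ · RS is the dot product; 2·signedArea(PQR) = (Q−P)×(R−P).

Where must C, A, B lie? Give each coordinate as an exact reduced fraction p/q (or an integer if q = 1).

A = (-5/3, 10/3)
B = (-71/9, 67/9)
C = (-15/2, 13/2)

1. C_x = -15/2  [line -6·x + -7·y + 1/2 = 0 ∩ |CG|² = 169/2]
2. C_y = 13/2  [line -6·x + -7·y + 1/2 = 0 ∩ |CG|² = 169/2]
   → C = (-15/2, 13/2)
3. A_x = -5/3  [A divides DF with DA:AF = 2/3:1/3]
4. A_y = 10/3  [A divides DF with DA:AF = 2/3:1/3]
   → A = (-5/3, 10/3)
5. B_x = -71/9  [2·signedArea(BDF) = 154/3 ∩ BF · DG = -440/9]
6. B_y = 67/9  [2·signedArea(BDF) = 154/3 ∩ BF · DG = -440/9]
   → B = (-71/9, 67/9)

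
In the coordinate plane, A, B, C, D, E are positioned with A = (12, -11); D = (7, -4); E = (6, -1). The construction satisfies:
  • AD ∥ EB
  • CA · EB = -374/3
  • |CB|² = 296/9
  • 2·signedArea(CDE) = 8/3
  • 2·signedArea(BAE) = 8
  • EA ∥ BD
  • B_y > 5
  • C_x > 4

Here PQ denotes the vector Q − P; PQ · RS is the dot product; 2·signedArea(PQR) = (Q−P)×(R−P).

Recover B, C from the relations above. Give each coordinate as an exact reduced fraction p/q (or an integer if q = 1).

B = (1, 6)
C = (13/3, 4/3)

1. B_x = 1  [EA ∥ BD ∩ AD ∥ EB]
2. B_y = 6  [EA ∥ BD ∩ AD ∥ EB]
   → B = (1, 6)
3. C_x = 13/3  [2·signedArea(CDE) = 8/3 ∩ CA · EB = -374/3]
4. C_y = 4/3  [2·signedArea(CDE) = 8/3 ∩ CA · EB = -374/3]
   → C = (13/3, 4/3)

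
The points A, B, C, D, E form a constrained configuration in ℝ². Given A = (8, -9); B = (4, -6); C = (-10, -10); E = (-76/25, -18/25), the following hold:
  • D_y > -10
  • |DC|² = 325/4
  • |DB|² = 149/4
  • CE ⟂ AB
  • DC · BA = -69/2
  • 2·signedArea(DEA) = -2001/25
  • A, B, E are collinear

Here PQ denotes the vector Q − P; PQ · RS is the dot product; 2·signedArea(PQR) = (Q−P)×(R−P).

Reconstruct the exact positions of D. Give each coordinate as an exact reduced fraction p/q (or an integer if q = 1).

D = (-1, -19/2)

1. D_x = -1  [2·signedArea(DEA) = -2001/25 ∩ DC · BA = -69/2]
2. D_y = -19/2  [2·signedArea(DEA) = -2001/25 ∩ DC · BA = -69/2]
   → D = (-1, -19/2)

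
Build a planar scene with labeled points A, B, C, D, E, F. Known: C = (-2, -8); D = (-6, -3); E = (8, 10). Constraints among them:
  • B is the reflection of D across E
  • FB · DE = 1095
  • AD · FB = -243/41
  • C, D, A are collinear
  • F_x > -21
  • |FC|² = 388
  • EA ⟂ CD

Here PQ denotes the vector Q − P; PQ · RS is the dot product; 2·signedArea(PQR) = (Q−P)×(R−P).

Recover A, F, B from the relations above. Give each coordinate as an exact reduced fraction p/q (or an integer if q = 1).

A = (-282/41, -78/41)
B = (22, 23)
F = (-20, -16)

1. A_x = -282/41  [C, D, A are collinear ∩ EA ⟂ CD]
2. A_y = -78/41  [C, D, A are collinear ∩ EA ⟂ CD]
   → A = (-282/41, -78/41)
3. B_x = 22  [B is the reflection of D across E]
4. B_y = 23  [B is the reflection of D across E]
   → B = (22, 23)
5. F_x = -20  [FB · DE = 1095 ∩ AD · FB = -243/41]
6. F_y = -16  [FB · DE = 1095 ∩ AD · FB = -243/41]
   → F = (-20, -16)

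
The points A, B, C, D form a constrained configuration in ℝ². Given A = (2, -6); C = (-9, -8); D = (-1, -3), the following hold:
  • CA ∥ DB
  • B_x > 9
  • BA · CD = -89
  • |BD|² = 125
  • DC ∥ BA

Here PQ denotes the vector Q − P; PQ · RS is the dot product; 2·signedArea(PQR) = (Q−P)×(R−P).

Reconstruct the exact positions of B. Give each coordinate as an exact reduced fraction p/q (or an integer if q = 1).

B = (10, -1)

1. B_x = 10  [DC ∥ BA ∩ CA ∥ DB]
2. B_y = -1  [DC ∥ BA ∩ CA ∥ DB]
   → B = (10, -1)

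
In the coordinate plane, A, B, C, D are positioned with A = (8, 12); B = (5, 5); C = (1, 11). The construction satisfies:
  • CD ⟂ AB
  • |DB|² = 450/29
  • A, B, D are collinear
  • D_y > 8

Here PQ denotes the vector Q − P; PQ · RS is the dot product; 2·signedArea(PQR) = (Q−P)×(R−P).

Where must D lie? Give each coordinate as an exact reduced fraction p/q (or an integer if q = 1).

D = (190/29, 250/29)

1. D_x = 190/29  [A, B, D are collinear ∩ CD ⟂ AB]
2. D_y = 250/29  [A, B, D are collinear ∩ CD ⟂ AB]
   → D = (190/29, 250/29)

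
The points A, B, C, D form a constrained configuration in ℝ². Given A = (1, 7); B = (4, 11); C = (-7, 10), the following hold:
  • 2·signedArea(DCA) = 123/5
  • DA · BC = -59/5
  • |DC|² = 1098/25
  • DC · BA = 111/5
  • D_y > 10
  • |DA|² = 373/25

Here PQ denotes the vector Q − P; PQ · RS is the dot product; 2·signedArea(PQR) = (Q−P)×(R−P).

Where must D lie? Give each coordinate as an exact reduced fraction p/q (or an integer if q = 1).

D = (-2/5, 53/5)

1. D_x = -2/5  [DC · BA = 111/5 ∩ 2·signedArea(DCA) = 123/5]
2. D_y = 53/5  [DC · BA = 111/5 ∩ 2·signedArea(DCA) = 123/5]
   → D = (-2/5, 53/5)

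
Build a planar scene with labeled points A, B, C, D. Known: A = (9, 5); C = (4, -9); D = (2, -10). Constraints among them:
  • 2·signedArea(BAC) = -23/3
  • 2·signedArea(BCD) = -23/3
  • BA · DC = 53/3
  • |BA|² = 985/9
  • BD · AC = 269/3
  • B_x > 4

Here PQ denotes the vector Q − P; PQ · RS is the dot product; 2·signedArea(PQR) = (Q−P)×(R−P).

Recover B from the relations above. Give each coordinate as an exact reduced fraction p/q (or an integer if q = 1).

1. B_x = 5  [2·signedArea(BCD) = -23/3 ∩ BD · AC = 269/3]
2. B_y = -14/3  [2·signedArea(BCD) = -23/3 ∩ BD · AC = 269/3]
   → B = (5, -14/3)

B = (5, -14/3)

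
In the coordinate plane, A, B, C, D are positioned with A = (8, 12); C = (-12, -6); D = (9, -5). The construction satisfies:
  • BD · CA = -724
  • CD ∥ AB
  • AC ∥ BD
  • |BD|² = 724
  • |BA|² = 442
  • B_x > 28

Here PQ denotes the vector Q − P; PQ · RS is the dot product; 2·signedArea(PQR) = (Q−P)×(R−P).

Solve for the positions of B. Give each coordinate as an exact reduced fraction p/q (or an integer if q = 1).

B = (29, 13)

1. B_x = 29  [AC ∥ BD ∩ CD ∥ AB]
2. B_y = 13  [AC ∥ BD ∩ CD ∥ AB]
   → B = (29, 13)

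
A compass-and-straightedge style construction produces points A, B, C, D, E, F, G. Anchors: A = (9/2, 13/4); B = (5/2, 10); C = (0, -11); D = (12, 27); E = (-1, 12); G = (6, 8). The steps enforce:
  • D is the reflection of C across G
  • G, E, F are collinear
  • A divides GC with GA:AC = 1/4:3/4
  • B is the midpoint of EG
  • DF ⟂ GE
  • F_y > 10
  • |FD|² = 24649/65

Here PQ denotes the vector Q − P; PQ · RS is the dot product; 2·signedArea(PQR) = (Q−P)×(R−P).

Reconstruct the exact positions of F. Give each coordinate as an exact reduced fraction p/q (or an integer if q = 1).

F = (152/65, 656/65)

1. F_x = 152/65  [G, E, F are collinear ∩ DF ⟂ GE]
2. F_y = 656/65  [G, E, F are collinear ∩ DF ⟂ GE]
   → F = (152/65, 656/65)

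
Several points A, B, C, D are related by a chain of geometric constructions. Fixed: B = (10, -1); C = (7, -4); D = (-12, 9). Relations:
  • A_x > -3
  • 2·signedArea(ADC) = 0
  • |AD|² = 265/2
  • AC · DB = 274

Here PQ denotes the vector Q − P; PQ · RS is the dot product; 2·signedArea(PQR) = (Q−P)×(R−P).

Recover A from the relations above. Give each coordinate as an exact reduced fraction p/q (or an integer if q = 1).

A = (-5/2, 5/2)

1. A_x = -5/2  [2·signedArea(ADC) = 0 ∩ AC · DB = 274]
2. A_y = 5/2  [2·signedArea(ADC) = 0 ∩ AC · DB = 274]
   → A = (-5/2, 5/2)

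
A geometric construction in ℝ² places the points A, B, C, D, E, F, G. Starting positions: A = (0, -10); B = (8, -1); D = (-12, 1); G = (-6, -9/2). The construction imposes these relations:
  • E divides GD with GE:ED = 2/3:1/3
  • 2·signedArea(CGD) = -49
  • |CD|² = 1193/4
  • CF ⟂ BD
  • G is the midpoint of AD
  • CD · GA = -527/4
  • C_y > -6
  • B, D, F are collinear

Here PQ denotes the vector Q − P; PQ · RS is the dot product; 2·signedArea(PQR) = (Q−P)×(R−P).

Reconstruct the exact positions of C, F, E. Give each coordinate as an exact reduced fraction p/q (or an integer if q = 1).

1. C_x = 4  [2·signedArea(CGD) = -49 ∩ CD · GA = -527/4]
2. C_y = -11/2  [2·signedArea(CGD) = -49 ∩ CD · GA = -527/4]
   → C = (4, -11/2)
3. F_x = 453/101  [B, D, F are collinear ∩ CF ⟂ BD]
4. F_y = -131/202  [B, D, F are collinear ∩ CF ⟂ BD]
   → F = (453/101, -131/202)
5. E_x = -10  [E divides GD with GE:ED = 2/3:1/3]
6. E_y = -5/6  [E divides GD with GE:ED = 2/3:1/3]
   → E = (-10, -5/6)

C = (4, -11/2)
E = (-10, -5/6)
F = (453/101, -131/202)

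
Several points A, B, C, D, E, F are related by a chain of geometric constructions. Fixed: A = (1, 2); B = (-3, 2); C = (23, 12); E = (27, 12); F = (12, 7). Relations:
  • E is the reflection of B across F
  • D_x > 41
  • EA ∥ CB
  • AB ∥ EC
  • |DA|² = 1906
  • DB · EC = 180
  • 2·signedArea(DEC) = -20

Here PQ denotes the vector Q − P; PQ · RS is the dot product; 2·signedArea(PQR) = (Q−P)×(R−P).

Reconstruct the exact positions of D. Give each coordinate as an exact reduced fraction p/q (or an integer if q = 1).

1. D_x = 42  [2·signedArea(DEC) = -20 ∩ DB · EC = 180]
2. D_y = 17  [2·signedArea(DEC) = -20 ∩ DB · EC = 180]
   → D = (42, 17)

D = (42, 17)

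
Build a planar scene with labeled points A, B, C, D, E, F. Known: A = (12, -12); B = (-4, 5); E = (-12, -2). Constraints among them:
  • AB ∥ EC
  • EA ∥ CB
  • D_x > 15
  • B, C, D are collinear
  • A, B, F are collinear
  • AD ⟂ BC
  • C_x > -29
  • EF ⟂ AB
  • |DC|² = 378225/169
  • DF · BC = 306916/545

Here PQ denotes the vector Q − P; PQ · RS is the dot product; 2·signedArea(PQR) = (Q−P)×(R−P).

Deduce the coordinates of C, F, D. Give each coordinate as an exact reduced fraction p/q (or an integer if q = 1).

C = (-28, 15)
D = (2648/169, -540/169)
F = (-2324/545, 2878/545)

1. C_x = -28  [EA ∥ CB ∩ AB ∥ EC]
2. C_y = 15  [EA ∥ CB ∩ AB ∥ EC]
   → C = (-28, 15)
3. F_x = -2324/545  [A, B, F are collinear ∩ EF ⟂ AB]
4. F_y = 2878/545  [A, B, F are collinear ∩ EF ⟂ AB]
   → F = (-2324/545, 2878/545)
5. D_x = 2648/169  [B, C, D are collinear ∩ AD ⟂ BC]
6. D_y = -540/169  [B, C, D are collinear ∩ AD ⟂ BC]
   → D = (2648/169, -540/169)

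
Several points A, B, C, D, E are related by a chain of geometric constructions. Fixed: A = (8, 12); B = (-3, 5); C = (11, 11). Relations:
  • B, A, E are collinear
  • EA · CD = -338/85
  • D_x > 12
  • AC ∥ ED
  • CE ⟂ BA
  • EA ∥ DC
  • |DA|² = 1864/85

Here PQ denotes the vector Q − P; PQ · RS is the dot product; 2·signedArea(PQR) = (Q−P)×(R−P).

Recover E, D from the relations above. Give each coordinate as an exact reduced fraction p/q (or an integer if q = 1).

1. E_x = 823/85  [B, A, E are collinear ∩ CE ⟂ BA]
2. E_y = 1111/85  [B, A, E are collinear ∩ CE ⟂ BA]
   → E = (823/85, 1111/85)
3. D_x = 1078/85  [EA ∥ DC ∩ AC ∥ ED]
4. D_y = 1026/85  [EA ∥ DC ∩ AC ∥ ED]
   → D = (1078/85, 1026/85)

D = (1078/85, 1026/85)
E = (823/85, 1111/85)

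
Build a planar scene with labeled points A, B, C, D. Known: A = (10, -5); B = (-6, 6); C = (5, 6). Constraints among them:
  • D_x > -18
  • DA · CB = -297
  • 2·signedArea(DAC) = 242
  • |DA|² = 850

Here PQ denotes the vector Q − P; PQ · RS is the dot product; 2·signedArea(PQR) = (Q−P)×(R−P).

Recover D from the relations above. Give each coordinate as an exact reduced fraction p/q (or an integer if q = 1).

1. D_x = -17  [DA · CB = -297 ∩ 2·signedArea(DAC) = 242]
2. D_y = 6  [DA · CB = -297 ∩ 2·signedArea(DAC) = 242]
   → D = (-17, 6)

D = (-17, 6)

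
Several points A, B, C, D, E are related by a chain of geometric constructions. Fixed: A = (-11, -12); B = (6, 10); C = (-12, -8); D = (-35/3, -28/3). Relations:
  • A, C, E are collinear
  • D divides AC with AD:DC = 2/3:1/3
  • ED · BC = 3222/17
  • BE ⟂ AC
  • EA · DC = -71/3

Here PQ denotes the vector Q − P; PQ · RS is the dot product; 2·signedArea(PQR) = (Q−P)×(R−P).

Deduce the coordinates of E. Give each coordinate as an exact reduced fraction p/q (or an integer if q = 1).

E = (-258/17, 80/17)

1. E_x = -258/17  [A, C, E are collinear ∩ BE ⟂ AC]
2. E_y = 80/17  [A, C, E are collinear ∩ BE ⟂ AC]
   → E = (-258/17, 80/17)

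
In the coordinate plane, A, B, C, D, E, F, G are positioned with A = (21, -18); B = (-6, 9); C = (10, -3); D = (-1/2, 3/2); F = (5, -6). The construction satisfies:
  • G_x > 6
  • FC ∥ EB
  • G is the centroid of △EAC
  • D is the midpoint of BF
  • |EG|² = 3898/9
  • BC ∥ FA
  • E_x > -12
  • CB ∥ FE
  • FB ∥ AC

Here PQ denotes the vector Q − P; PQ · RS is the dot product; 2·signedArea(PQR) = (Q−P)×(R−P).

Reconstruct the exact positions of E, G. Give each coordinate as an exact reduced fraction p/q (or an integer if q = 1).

E = (-11, 6)
G = (20/3, -5)

1. E_x = -11  [FC ∥ EB ∩ CB ∥ FE]
2. E_y = 6  [FC ∥ EB ∩ CB ∥ FE]
   → E = (-11, 6)
3. G_x = 20/3  [G is the centroid of △EAC]
4. G_y = -5  [G is the centroid of △EAC]
   → G = (20/3, -5)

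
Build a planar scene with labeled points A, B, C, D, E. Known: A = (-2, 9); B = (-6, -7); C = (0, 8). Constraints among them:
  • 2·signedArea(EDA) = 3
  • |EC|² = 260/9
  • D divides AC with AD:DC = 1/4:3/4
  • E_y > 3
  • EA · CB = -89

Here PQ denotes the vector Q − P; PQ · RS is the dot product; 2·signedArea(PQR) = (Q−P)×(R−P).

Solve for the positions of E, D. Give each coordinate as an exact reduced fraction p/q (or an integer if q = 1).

D = (-3/2, 35/4)
E = (-8/3, 10/3)

1. E_x = -8/3  [line 6·x + 15·y + -34 = 0 ∩ |EC|² = 260/9]
2. E_y = 10/3  [line 6·x + 15·y + -34 = 0 ∩ |EC|² = 260/9]
   → E = (-8/3, 10/3)
3. D_x = -3/2  [2·signedArea(EDA) = 3 ∩ D divides AC with AD:DC = 1/4:3/4]
4. D_y = 35/4  [2·signedArea(EDA) = 3 ∩ D divides AC with AD:DC = 1/4:3/4]
   → D = (-3/2, 35/4)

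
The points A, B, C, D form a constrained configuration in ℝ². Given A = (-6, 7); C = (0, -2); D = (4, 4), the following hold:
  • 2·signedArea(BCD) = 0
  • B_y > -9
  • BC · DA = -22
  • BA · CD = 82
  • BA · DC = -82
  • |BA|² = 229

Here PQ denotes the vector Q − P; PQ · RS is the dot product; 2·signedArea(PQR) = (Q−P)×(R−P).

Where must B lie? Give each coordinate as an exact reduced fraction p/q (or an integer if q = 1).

B = (-4, -8)

1. B_x = -4  [2·signedArea(BCD) = 0 ∩ BA · CD = 82]
2. B_y = -8  [2·signedArea(BCD) = 0 ∩ BA · CD = 82]
   → B = (-4, -8)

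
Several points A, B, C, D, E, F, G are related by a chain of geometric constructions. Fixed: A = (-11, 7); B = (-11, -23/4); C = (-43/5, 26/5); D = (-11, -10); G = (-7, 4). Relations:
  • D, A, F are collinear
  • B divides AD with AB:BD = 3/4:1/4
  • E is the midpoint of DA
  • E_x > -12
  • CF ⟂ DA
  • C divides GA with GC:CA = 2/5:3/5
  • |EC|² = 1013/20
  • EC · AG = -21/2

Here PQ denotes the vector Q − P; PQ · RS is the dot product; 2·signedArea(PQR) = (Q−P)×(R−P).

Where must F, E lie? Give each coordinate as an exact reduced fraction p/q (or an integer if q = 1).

E = (-11, -3/2)
F = (-11, 26/5)

1. F_x = -11  [D, A, F are collinear ∩ CF ⟂ DA]
2. F_y = 26/5  [D, A, F are collinear ∩ CF ⟂ DA]
   → F = (-11, 26/5)
3. E_x = -11  [E is the midpoint of DA]
4. E_y = -3/2  [E is the midpoint of DA]
   → E = (-11, -3/2)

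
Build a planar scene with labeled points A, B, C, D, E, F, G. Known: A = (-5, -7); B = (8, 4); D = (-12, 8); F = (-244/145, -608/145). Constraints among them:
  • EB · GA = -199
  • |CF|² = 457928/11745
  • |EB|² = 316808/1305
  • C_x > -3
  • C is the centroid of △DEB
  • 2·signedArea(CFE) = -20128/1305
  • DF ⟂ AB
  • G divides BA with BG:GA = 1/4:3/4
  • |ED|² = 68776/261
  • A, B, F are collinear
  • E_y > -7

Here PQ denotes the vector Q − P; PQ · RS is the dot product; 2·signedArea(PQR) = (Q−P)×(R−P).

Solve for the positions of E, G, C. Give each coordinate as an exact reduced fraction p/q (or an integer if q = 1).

1. G_x = 19/4  [G divides BA with BG:GA = 1/4:3/4]
2. G_y = 5/4  [G divides BA with BG:GA = 1/4:3/4]
   → G = (19/4, 5/4)
3. E_x = -1694/435  [line 39/4·x + 33/4·y + 88 = 0 ∩ |EB|² = 316808/1305]
4. E_y = -2638/435  [line 39/4·x + 33/4·y + 88 = 0 ∩ |EB|² = 316808/1305]
   → E = (-1694/435, -2638/435)
5. C_x = -3434/1305  [C is the centroid of △DEB]
6. C_y = 2582/1305  [C is the centroid of △DEB]
   → C = (-3434/1305, 2582/1305)

C = (-3434/1305, 2582/1305)
E = (-1694/435, -2638/435)
G = (19/4, 5/4)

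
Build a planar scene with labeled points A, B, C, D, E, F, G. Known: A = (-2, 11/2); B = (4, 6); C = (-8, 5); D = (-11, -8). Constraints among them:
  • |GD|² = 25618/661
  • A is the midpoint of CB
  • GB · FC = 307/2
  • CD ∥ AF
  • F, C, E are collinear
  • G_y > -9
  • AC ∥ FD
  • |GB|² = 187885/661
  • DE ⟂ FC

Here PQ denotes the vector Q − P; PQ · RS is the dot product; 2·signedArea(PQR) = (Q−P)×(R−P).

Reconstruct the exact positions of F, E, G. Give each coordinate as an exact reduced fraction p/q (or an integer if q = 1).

E = (-3446/661, -4370/661)
F = (-5, -15/2)
G = (-3164/661, -5545/661)

1. F_x = -5  [AC ∥ FD ∩ CD ∥ AF]
2. F_y = -15/2  [AC ∥ FD ∩ CD ∥ AF]
   → F = (-5, -15/2)
3. E_x = -3446/661  [F, C, E are collinear ∩ DE ⟂ FC]
4. E_y = -4370/661  [F, C, E are collinear ∩ DE ⟂ FC]
   → E = (-3446/661, -4370/661)
5. G_x = -3164/661  [line 3·x + -25/2·y + -181/2 = 0 ∩ |GD|² = 25618/661]
6. G_y = -5545/661  [line 3·x + -25/2·y + -181/2 = 0 ∩ |GD|² = 25618/661]
   → G = (-3164/661, -5545/661)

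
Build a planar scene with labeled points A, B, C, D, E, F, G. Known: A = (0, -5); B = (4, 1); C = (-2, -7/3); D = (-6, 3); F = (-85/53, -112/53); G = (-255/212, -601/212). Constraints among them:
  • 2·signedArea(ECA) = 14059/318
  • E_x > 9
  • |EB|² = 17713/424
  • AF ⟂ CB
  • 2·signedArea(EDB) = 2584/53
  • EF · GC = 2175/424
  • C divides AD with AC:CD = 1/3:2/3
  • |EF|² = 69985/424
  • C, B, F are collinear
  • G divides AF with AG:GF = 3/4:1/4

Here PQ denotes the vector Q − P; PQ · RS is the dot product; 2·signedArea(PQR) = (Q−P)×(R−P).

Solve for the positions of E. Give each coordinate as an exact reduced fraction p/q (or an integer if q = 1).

1. E_x = 1951/212  [2·signedArea(ECA) = 14059/318 ∩ EF · GC = 2175/424]
2. E_y = 1025/212  [2·signedArea(ECA) = 14059/318 ∩ EF · GC = 2175/424]
   → E = (1951/212, 1025/212)

E = (1951/212, 1025/212)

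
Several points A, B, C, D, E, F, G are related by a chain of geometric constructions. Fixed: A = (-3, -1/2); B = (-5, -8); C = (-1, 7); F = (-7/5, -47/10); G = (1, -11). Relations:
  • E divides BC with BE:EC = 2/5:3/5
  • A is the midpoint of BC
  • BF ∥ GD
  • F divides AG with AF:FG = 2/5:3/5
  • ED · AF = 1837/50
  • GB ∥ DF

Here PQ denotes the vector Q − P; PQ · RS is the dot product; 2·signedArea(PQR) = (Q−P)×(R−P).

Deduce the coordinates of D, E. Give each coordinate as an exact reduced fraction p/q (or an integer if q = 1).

D = (23/5, -77/10)
E = (-17/5, -2)

1. D_x = 23/5  [GB ∥ DF ∩ BF ∥ GD]
2. D_y = -77/10  [GB ∥ DF ∩ BF ∥ GD]
   → D = (23/5, -77/10)
3. E_x = -17/5  [E divides BC with BE:EC = 2/5:3/5]
4. E_y = -2  [E divides BC with BE:EC = 2/5:3/5]
   → E = (-17/5, -2)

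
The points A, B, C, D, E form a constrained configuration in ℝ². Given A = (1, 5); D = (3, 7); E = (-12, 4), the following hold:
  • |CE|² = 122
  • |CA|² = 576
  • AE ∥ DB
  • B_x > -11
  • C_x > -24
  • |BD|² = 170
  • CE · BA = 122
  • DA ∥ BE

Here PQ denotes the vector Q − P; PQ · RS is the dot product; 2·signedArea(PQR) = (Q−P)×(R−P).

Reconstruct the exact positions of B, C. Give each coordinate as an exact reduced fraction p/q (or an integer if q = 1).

B = (-10, 6)
C = (-23, 5)

1. B_x = -10  [DA ∥ BE ∩ AE ∥ DB]
2. B_y = 6  [DA ∥ BE ∩ AE ∥ DB]
   → B = (-10, 6)
3. C_x = -23  [line -11·x + 1·y + -258 = 0 ∩ |CE|² = 122]
4. C_y = 5  [line -11·x + 1·y + -258 = 0 ∩ |CE|² = 122]
   → C = (-23, 5)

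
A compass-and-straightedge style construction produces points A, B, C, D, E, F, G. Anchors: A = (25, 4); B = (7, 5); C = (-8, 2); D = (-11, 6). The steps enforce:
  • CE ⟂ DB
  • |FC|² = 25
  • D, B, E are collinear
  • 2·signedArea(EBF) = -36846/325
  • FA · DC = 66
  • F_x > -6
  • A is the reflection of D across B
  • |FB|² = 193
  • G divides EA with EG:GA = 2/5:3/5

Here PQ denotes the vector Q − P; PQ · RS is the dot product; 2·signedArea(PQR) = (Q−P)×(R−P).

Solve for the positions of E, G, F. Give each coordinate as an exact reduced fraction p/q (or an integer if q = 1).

1. E_x = -2531/325  [D, B, E are collinear ∩ CE ⟂ DB]
2. E_y = 1892/325  [D, B, E are collinear ∩ CE ⟂ DB]
   → E = (-2531/325, 1892/325)
3. G_x = 8657/1625  [G divides EA with EG:GA = 2/5:3/5]
4. G_y = 8276/1625  [G divides EA with EG:GA = 2/5:3/5]
   → G = (8657/1625, 8276/1625)
5. F_x = -5  [FA · DC = 66 ∩ 2·signedArea(EBF) = -36846/325]
6. F_y = -2  [FA · DC = 66 ∩ 2·signedArea(EBF) = -36846/325]
   → F = (-5, -2)

E = (-2531/325, 1892/325)
F = (-5, -2)
G = (8657/1625, 8276/1625)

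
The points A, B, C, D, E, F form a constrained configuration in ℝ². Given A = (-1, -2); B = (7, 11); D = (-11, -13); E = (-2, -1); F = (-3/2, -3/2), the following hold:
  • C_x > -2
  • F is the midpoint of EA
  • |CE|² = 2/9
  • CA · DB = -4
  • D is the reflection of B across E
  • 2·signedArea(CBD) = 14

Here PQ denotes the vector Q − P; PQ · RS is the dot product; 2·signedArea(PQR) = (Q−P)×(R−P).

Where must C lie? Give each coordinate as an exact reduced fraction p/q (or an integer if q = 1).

C = (-5/3, -4/3)

1. C_x = -5/3  [CA · DB = -4 ∩ 2·signedArea(CBD) = 14]
2. C_y = -4/3  [CA · DB = -4 ∩ 2·signedArea(CBD) = 14]
   → C = (-5/3, -4/3)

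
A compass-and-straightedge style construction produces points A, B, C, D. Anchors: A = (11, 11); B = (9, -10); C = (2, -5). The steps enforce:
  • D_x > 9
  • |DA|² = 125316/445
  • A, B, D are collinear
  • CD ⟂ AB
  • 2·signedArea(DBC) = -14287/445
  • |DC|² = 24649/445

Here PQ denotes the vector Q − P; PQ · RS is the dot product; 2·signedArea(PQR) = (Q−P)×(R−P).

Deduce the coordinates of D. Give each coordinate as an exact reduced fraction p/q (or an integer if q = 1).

D = (4187/445, -2539/445)

1. D_x = 4187/445  [A, B, D are collinear ∩ CD ⟂ AB]
2. D_y = -2539/445  [A, B, D are collinear ∩ CD ⟂ AB]
   → D = (4187/445, -2539/445)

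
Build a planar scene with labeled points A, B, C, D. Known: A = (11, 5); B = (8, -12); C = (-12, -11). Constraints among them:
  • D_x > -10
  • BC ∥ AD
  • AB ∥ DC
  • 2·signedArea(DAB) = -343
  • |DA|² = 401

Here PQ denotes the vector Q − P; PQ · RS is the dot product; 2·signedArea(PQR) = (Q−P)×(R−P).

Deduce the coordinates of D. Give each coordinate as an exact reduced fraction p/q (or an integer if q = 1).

D = (-9, 6)

1. D_x = -9  [AB ∥ DC ∩ BC ∥ AD]
2. D_y = 6  [AB ∥ DC ∩ BC ∥ AD]
   → D = (-9, 6)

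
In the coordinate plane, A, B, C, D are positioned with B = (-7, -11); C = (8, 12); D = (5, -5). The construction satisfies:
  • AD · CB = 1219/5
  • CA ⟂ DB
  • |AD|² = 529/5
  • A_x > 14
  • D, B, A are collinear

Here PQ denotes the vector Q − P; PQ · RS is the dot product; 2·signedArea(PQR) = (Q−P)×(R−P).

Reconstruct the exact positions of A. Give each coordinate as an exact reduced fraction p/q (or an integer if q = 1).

A = (71/5, -2/5)

1. A_x = 71/5  [D, B, A are collinear ∩ CA ⟂ DB]
2. A_y = -2/5  [D, B, A are collinear ∩ CA ⟂ DB]
   → A = (71/5, -2/5)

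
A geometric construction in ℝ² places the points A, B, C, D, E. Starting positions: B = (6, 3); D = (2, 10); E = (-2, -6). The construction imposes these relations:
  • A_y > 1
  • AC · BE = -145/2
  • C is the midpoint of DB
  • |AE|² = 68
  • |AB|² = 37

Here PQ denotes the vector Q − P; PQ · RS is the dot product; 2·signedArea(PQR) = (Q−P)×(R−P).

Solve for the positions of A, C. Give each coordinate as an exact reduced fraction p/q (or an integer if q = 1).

A = (0, 2)
C = (4, 13/2)

1. C_x = 4  [C is the midpoint of DB]
2. C_y = 13/2  [C is the midpoint of DB]
   → C = (4, 13/2)
3. A_x = 0  [line 8·x + 9·y + -18 = 0 ∩ |AB|² = 37]
4. A_y = 2  [line 8·x + 9·y + -18 = 0 ∩ |AB|² = 37]
   → A = (0, 2)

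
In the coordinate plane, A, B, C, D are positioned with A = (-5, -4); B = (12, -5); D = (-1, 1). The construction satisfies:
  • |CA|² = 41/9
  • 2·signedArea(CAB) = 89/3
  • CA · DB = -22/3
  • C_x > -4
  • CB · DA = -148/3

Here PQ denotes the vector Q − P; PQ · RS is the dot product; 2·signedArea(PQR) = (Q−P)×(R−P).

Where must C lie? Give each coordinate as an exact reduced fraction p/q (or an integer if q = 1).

C = (-11/3, -7/3)

1. C_x = -11/3  [CB · DA = -148/3 ∩ CA · DB = -22/3]
2. C_y = -7/3  [CB · DA = -148/3 ∩ CA · DB = -22/3]
   → C = (-11/3, -7/3)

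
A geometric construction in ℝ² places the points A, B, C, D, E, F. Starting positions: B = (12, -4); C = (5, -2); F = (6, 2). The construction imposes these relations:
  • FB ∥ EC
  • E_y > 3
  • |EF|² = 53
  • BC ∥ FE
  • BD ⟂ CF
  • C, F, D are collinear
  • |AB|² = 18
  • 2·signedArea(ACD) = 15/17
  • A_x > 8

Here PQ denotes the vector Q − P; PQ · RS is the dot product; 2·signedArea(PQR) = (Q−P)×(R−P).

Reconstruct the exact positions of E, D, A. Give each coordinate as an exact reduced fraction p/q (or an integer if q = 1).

1. E_x = -1  [FB ∥ EC ∩ BC ∥ FE]
2. E_y = 4  [FB ∥ EC ∩ BC ∥ FE]
   → E = (-1, 4)
3. D_x = 84/17  [C, F, D are collinear ∩ BD ⟂ CF]
4. D_y = -38/17  [C, F, D are collinear ∩ BD ⟂ CF]
   → D = (84/17, -38/17)
5. A_x = 9  [line 4/17·x + -1/17·y + -37/17 = 0 ∩ |AB|² = 18]
6. A_y = -1  [line 4/17·x + -1/17·y + -37/17 = 0 ∩ |AB|² = 18]
   → A = (9, -1)

A = (9, -1)
D = (84/17, -38/17)
E = (-1, 4)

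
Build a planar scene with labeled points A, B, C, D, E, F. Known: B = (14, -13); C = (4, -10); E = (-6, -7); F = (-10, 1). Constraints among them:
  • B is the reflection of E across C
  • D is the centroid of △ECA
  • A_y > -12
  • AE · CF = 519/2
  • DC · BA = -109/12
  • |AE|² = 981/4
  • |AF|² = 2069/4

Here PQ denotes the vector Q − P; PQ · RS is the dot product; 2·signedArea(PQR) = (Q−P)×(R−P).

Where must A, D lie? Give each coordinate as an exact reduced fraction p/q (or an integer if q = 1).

A = (9, -23/2)
D = (7/3, -19/2)

1. A_x = 9  [line 14·x + -11·y + -505/2 = 0 ∩ |AE|² = 981/4]
2. A_y = -23/2  [line 14·x + -11·y + -505/2 = 0 ∩ |AE|² = 981/4]
   → A = (9, -23/2)
3. D_x = 7/3  [D is the centroid of △ECA]
4. D_y = -19/2  [D is the centroid of △ECA]
   → D = (7/3, -19/2)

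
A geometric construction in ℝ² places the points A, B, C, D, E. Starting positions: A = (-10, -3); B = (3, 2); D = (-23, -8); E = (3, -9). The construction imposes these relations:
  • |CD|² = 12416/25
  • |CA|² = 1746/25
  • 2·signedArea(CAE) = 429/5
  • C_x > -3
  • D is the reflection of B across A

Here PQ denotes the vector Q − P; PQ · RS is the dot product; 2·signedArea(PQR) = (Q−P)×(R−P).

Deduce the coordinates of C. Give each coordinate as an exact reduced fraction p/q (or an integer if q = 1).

C = (-11/5, 0)

1. C_x = -11/5  [line 6·x + 13·y + 66/5 = 0 ∩ |CA|² = 1746/25]
2. C_y = 0  [line 6·x + 13·y + 66/5 = 0 ∩ |CA|² = 1746/25]
   → C = (-11/5, 0)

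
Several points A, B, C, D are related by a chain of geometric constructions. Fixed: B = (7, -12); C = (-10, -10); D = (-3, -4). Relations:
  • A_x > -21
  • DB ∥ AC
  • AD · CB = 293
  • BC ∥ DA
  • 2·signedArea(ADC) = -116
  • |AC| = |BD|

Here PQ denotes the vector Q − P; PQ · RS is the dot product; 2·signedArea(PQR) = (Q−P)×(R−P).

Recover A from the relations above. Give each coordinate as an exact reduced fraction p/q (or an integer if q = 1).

A = (-20, -2)

1. A_x = -20  [DB ∥ AC ∩ BC ∥ DA]
2. A_y = -2  [DB ∥ AC ∩ BC ∥ DA]
   → A = (-20, -2)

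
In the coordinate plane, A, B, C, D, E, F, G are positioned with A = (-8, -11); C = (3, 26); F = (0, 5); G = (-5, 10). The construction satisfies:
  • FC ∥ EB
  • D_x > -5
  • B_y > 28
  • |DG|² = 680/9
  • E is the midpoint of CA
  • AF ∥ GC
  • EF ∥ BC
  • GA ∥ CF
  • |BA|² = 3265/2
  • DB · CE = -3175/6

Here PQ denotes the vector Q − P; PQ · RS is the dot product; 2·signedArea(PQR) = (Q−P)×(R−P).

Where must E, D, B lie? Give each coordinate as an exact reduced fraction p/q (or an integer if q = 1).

1. E_x = -5/2  [E is the midpoint of CA]
2. E_y = 15/2  [E is the midpoint of CA]
   → E = (-5/2, 15/2)
3. B_x = 1/2  [EF ∥ BC ∩ FC ∥ EB]
4. B_y = 57/2  [EF ∥ BC ∩ FC ∥ EB]
   → B = (1/2, 57/2)
5. D_x = -13/3  [line 11/2·x + 37/2·y + -5/6 = 0 ∩ |DG|² = 680/9]
6. D_y = 4/3  [line 11/2·x + 37/2·y + -5/6 = 0 ∩ |DG|² = 680/9]
   → D = (-13/3, 4/3)

B = (1/2, 57/2)
D = (-13/3, 4/3)
E = (-5/2, 15/2)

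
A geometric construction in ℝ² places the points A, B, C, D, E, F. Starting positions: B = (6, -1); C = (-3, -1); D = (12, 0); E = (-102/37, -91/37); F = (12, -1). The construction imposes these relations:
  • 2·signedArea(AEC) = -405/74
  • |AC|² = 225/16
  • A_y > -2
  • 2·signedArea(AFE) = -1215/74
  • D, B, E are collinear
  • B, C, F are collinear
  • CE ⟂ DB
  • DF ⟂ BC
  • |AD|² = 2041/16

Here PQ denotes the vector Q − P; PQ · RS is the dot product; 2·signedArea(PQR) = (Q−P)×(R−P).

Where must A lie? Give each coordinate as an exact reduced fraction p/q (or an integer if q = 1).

1. A_x = 3/4  [2·signedArea(AFE) = -1215/74 ∩ 2·signedArea(AEC) = -405/74]
2. A_y = -1  [2·signedArea(AFE) = -1215/74 ∩ 2·signedArea(AEC) = -405/74]
   → A = (3/4, -1)

A = (3/4, -1)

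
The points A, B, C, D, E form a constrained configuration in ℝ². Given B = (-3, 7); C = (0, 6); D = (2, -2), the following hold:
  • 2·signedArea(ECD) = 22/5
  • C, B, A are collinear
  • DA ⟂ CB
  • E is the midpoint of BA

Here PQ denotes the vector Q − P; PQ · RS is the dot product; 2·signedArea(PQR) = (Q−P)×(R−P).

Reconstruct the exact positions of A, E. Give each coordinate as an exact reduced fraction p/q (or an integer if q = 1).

1. A_x = 21/5  [C, B, A are collinear ∩ DA ⟂ CB]
2. A_y = 23/5  [C, B, A are collinear ∩ DA ⟂ CB]
   → A = (21/5, 23/5)
3. E_x = 3/5  [E is the midpoint of BA]
4. E_y = 29/5  [E is the midpoint of BA]
   → E = (3/5, 29/5)

A = (21/5, 23/5)
E = (3/5, 29/5)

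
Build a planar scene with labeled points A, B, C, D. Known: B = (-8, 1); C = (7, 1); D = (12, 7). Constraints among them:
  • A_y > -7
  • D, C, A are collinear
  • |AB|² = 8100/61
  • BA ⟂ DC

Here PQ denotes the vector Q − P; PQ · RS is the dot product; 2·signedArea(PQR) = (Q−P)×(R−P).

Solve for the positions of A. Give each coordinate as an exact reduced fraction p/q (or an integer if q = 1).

1. A_x = 52/61  [D, C, A are collinear ∩ BA ⟂ DC]
2. A_y = -389/61  [D, C, A are collinear ∩ BA ⟂ DC]
   → A = (52/61, -389/61)

A = (52/61, -389/61)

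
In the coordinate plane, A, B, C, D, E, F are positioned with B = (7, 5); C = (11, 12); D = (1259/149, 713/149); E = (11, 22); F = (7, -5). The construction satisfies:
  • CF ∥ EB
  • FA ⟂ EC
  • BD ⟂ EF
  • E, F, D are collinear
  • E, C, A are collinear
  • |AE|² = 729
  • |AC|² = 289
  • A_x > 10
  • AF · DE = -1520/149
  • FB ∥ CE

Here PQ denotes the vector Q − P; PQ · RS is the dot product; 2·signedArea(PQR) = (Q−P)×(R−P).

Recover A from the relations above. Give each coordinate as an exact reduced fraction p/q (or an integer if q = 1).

A = (11, -5)

1. A_x = 11  [E, C, A are collinear ∩ FA ⟂ EC]
2. A_y = -5  [E, C, A are collinear ∩ FA ⟂ EC]
   → A = (11, -5)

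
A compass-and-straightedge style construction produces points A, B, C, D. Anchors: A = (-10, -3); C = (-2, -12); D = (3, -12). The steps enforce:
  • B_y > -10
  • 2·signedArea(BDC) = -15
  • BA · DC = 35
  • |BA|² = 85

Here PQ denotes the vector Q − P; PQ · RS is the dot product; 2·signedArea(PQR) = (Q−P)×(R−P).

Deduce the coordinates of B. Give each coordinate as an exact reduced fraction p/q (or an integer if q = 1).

B = (-3, -9)

1. B_x = -3  [BA · DC = 35 ∩ 2·signedArea(BDC) = -15]
2. B_y = -9  [BA · DC = 35 ∩ 2·signedArea(BDC) = -15]
   → B = (-3, -9)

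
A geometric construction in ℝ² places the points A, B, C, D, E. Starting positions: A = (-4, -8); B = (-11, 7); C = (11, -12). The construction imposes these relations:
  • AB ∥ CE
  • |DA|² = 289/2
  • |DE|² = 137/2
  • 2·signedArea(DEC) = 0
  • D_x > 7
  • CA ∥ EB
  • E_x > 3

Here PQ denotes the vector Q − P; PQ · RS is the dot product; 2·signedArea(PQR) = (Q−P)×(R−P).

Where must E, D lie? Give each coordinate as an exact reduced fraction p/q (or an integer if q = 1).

1. E_x = 4  [CA ∥ EB ∩ AB ∥ CE]
2. E_y = 3  [CA ∥ EB ∩ AB ∥ CE]
   → E = (4, 3)
3. D_x = 15/2  [line 15·x + 7·y + -81 = 0 ∩ |DA|² = 289/2]
4. D_y = -9/2  [line 15·x + 7·y + -81 = 0 ∩ |DA|² = 289/2]
   → D = (15/2, -9/2)

D = (15/2, -9/2)
E = (4, 3)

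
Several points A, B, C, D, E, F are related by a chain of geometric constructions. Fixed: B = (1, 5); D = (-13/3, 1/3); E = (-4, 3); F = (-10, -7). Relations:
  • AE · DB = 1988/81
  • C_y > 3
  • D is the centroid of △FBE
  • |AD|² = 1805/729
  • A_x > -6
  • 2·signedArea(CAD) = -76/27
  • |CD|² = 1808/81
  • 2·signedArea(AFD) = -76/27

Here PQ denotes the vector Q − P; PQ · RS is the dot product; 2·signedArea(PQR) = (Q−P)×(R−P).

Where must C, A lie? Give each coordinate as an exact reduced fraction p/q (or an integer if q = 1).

1. A_x = -136/27  [AE · DB = 1988/81 ∩ 2·signedArea(AFD) = -76/27]
2. A_y = -29/27  [AE · DB = 1988/81 ∩ 2·signedArea(AFD) = -76/27]
   → A = (-136/27, -29/27)
3. C_x = -7/9  [line -38/27·x + 19/27·y + -95/27 = 0 ∩ |CD|² = 1808/81]
4. C_y = 31/9  [line -38/27·x + 19/27·y + -95/27 = 0 ∩ |CD|² = 1808/81]
   → C = (-7/9, 31/9)

A = (-136/27, -29/27)
C = (-7/9, 31/9)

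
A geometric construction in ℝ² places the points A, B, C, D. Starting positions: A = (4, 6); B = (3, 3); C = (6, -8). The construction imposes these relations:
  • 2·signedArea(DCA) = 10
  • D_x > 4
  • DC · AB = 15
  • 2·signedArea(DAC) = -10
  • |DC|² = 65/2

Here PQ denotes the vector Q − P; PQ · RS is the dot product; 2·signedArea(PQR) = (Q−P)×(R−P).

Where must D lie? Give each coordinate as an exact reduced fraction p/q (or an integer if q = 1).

1. D_x = 9/2  [2·signedArea(DCA) = 10 ∩ DC · AB = 15]
2. D_y = -5/2  [2·signedArea(DCA) = 10 ∩ DC · AB = 15]
   → D = (9/2, -5/2)

D = (9/2, -5/2)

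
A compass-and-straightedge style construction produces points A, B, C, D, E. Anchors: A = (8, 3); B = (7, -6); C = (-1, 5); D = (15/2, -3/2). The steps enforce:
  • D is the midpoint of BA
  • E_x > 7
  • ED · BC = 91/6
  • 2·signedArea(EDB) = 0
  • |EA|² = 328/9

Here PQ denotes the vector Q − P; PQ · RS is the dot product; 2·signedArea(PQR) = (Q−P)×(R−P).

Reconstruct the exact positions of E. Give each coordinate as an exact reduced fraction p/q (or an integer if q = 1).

1. E_x = 22/3  [2·signedArea(EDB) = 0 ∩ ED · BC = 91/6]
2. E_y = -3  [2·signedArea(EDB) = 0 ∩ ED · BC = 91/6]
   → E = (22/3, -3)

E = (22/3, -3)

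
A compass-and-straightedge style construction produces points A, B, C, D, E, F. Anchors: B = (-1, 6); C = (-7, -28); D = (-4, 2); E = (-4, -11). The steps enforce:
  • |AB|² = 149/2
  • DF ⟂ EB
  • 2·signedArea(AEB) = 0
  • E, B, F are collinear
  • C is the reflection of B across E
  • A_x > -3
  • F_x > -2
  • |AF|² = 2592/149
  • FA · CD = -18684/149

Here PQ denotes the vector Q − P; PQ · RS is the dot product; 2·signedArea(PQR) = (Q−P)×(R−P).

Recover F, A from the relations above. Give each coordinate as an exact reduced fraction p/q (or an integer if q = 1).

A = (-5/2, -5/2)
F = (-529/298, 479/298)

1. F_x = -529/298  [E, B, F are collinear ∩ DF ⟂ EB]
2. F_y = 479/298  [E, B, F are collinear ∩ DF ⟂ EB]
   → F = (-529/298, 479/298)
3. A_x = -5/2  [2·signedArea(AEB) = 0 ∩ FA · CD = -18684/149]
4. A_y = -5/2  [2·signedArea(AEB) = 0 ∩ FA · CD = -18684/149]
   → A = (-5/2, -5/2)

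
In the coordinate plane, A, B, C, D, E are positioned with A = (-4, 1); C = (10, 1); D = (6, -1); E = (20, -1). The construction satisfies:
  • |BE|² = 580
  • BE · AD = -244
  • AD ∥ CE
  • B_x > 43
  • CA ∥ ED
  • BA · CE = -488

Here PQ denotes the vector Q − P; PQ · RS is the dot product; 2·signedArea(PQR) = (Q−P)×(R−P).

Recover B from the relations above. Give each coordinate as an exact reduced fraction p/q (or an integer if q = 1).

B = (44, -3)

1. B_x = 44  [line -10·x + 2·y + 446 = 0 ∩ |BE|² = 580]
2. B_y = -3  [line -10·x + 2·y + 446 = 0 ∩ |BE|² = 580]
   → B = (44, -3)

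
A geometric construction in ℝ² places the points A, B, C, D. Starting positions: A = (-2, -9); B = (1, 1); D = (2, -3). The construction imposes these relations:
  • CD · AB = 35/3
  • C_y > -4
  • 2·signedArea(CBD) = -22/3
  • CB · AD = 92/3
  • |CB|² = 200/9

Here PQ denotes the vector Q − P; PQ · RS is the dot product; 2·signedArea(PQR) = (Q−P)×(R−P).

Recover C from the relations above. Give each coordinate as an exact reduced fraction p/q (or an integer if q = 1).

C = (1/3, -11/3)

1. C_x = 1/3  [2·signedArea(CBD) = -22/3 ∩ CD · AB = 35/3]
2. C_y = -11/3  [2·signedArea(CBD) = -22/3 ∩ CD · AB = 35/3]
   → C = (1/3, -11/3)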